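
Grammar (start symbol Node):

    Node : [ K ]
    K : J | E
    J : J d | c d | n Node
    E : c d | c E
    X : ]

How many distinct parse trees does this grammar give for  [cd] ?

2

Parse trees for [cd]:
  [Node [ [K [J c d]] ]]
  [Node [ [K [E c d]] ]]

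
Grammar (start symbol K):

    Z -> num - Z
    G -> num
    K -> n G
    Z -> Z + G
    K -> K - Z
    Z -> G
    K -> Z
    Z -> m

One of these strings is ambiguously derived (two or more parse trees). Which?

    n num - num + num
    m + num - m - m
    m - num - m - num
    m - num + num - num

n num - num + num: 1 tree
m + num - m - m: 1 tree
m - num - m - num: 2 trees
m - num + num - num: 1 tree

m - num - m - num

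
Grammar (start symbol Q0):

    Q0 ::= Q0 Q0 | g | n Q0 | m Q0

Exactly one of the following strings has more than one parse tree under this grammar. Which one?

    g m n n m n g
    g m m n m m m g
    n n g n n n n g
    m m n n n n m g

n n g n n n n g

g m n n m n g: 1 tree
g m m n m m m g: 1 tree
n n g n n n n g: 3 trees
m m n n n n m g: 1 tree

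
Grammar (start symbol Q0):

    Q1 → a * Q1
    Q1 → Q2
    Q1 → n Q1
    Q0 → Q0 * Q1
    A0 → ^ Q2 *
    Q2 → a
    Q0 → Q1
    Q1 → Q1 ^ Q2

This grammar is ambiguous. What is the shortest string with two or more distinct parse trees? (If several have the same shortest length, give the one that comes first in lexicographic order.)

a * a

length 1: no string has ≥2 trees
length 2: no string has ≥2 trees
length 3: a * a has 2 parse trees

Two derivations of a * a:
  Q0 ⇒ Q0 * Q1 ⇒ Q1 * Q1 ⇒ Q2 * Q1 ⇒ a * Q1 ⇒ a * Q2 ⇒ a * a
  Q0 ⇒ Q1 ⇒ a * Q1 ⇒ a * Q2 ⇒ a * a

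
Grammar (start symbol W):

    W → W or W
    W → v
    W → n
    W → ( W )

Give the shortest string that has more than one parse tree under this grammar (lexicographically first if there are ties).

n or n or n

length 1: no string has ≥2 trees
length 3: no string has ≥2 trees
length 5: n or n or n has 2 parse trees

Two derivations of n or n or n:
  W ⇒ W or W ⇒ W or W or W ⇒ n or W or W ⇒ n or n or W ⇒ n or n or n
  W ⇒ W or W ⇒ n or W ⇒ n or W or W ⇒ n or n or W ⇒ n or n or n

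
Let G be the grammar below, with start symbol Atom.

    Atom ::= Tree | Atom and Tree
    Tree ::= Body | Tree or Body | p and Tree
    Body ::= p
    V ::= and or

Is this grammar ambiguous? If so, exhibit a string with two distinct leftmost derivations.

Ambiguous

Witness: p and p

Derivation 1: Atom ⇒ Tree ⇒ p and Tree ⇒ p and Body ⇒ p and p
Derivation 2: Atom ⇒ Atom and Tree ⇒ Tree and Tree ⇒ Body and Tree ⇒ p and Tree ⇒ p and Body ⇒ p and p

Two distinct leftmost derivations for the same string.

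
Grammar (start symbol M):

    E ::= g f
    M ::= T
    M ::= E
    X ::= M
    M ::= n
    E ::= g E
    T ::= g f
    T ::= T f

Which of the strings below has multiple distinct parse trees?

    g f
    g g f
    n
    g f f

g f: 2 trees
g g f: 1 tree
n: 1 tree
g f f: 1 tree

g f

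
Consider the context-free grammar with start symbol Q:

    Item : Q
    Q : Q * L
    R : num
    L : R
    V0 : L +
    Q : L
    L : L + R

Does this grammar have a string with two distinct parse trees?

(Item, V0 are unreachable from Q, so their rules don't affect L(Q).) This is a standard precedence ladder (Q over L over R), with each level left-recursive on its own operator ('*' at Q, '+' at L). That structure is LR(1), hence unambiguous.

Unambiguous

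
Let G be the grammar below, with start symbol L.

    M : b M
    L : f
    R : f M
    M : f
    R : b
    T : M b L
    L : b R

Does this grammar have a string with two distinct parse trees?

(T is unreachable from L, so its rules don't affect L(L).) Each reachable nonterminal has at most one production per leading terminal, and all productions are right-linear; the derivation is determined token-by-token.

Unambiguous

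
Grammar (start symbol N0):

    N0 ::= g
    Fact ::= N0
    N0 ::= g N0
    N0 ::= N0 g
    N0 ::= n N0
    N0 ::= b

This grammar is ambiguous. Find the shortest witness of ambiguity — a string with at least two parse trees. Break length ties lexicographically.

length 1: no string has ≥2 trees
length 2: g g has 2 parse trees

Two derivations of g g:
  N0 ⇒ g N0 ⇒ g g
  N0 ⇒ N0 g ⇒ g g

g g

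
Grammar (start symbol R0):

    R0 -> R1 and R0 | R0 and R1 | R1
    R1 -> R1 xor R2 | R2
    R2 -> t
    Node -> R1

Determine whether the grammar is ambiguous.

Witness: t and t

Derivation 1: R0 ⇒ R1 and R0 ⇒ R2 and R0 ⇒ t and R0 ⇒ t and R1 ⇒ t and R2 ⇒ t and t
Derivation 2: R0 ⇒ R0 and R1 ⇒ R1 and R1 ⇒ R2 and R1 ⇒ t and R1 ⇒ t and R2 ⇒ t and t

Two distinct leftmost derivations for the same string.

Ambiguous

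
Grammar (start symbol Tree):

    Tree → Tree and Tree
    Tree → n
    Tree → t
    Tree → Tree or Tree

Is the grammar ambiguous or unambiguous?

Witness: n and n and n

Derivation 1: Tree ⇒ Tree and Tree ⇒ Tree and Tree and Tree ⇒ n and Tree and Tree ⇒ n and n and Tree ⇒ n and n and n
Derivation 2: Tree ⇒ Tree and Tree ⇒ n and Tree ⇒ n and Tree and Tree ⇒ n and n and Tree ⇒ n and n and n

Two distinct leftmost derivations for the same string.

Ambiguous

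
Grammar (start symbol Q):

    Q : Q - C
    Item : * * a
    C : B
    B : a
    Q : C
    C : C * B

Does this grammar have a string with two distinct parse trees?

(Item is unreachable from Q, so its rules don't affect L(Q).) The grammar is stratified — Q handles '-' (left-recursive), C handles '*', B atoms. Each operator has a fixed associativity and precedence level, so every string has one parse.

Unambiguous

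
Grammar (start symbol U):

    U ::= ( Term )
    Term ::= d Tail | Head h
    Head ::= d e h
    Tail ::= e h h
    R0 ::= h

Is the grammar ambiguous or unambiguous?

Ambiguous

Witness: ( d e h h )

Derivation 1: U ⇒ ( Term ) ⇒ ( d Tail ) ⇒ ( d e h h )
Derivation 2: U ⇒ ( Term ) ⇒ ( Head h ) ⇒ ( d e h h )

Two distinct leftmost derivations for the same string.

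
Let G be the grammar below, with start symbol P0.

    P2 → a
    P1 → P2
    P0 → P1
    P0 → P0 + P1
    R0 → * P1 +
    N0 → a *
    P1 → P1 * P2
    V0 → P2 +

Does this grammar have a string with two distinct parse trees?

(R0, N0, V0 are unreachable from P0, so their rules don't affect L(P0).) P0 → P0 + P1 | P1  ;  P1 → P1 * P2 | P2  — a left-associative chain with P2 at the bottom. Each string factors uniquely by precedence.

Unambiguous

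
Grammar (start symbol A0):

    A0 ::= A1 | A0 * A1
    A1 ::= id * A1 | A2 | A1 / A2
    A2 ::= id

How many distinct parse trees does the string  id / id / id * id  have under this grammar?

Parse trees for id / id / id * id:
  [A0 [A0 [A1 [A1 [A1 [A2 id]] / [A2 id]] / [A2 id]]] * [A1 [A2 id]]]

1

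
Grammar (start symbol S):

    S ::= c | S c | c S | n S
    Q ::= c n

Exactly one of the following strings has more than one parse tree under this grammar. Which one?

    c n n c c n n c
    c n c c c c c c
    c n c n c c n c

c n c c c c c c

c n n c c n n c: 1 tree
c n c c c c c c: 120 trees
c n c n c c n c: 1 tree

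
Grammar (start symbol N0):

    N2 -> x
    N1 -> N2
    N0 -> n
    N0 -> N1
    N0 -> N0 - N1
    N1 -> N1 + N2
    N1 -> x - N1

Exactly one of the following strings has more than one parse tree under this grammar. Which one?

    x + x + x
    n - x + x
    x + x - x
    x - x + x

x + x + x: 1 tree
n - x + x: 1 tree
x + x - x: 1 tree
x - x + x: 3 trees

x - x + x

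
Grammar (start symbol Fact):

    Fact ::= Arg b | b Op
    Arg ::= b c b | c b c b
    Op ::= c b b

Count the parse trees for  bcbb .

Parse trees for bcbb:
  [Fact [Arg b c b] b]
  [Fact b [Op c b b]]

2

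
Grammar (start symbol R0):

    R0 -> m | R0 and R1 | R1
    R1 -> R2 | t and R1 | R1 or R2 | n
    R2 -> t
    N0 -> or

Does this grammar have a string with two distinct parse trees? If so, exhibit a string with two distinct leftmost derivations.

Ambiguous

Witness: t and n

Derivation 1: R0 ⇒ R0 and R1 ⇒ R1 and R1 ⇒ R2 and R1 ⇒ t and R1 ⇒ t and n
Derivation 2: R0 ⇒ R1 ⇒ t and R1 ⇒ t and n

Two distinct leftmost derivations for the same string.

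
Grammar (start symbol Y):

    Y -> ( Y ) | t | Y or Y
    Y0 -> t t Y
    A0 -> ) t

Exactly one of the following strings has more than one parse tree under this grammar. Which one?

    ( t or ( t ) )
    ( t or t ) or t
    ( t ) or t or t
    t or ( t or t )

( t ) or t or t

( t or ( t ) ): 1 tree
( t or t ) or t: 1 tree
( t ) or t or t: 2 trees
t or ( t or t ): 1 tree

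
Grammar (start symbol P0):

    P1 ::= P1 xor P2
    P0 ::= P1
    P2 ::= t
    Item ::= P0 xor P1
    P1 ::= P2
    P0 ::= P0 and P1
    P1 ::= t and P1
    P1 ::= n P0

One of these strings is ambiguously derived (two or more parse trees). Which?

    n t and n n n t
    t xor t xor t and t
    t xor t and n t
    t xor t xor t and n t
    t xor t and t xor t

n t and n n n t: 3 trees
t xor t xor t and t: 1 tree
t xor t and n t: 1 tree
t xor t xor t and n t: 1 tree
t xor t and t xor t: 1 tree

n t and n n n t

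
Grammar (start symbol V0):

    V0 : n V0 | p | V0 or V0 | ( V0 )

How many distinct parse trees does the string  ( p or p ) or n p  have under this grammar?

Parse trees for ( p or p ) or n p:
  [V0 [V0 ( [V0 [V0 p] or [V0 p]] )] or [V0 n [V0 p]]]

1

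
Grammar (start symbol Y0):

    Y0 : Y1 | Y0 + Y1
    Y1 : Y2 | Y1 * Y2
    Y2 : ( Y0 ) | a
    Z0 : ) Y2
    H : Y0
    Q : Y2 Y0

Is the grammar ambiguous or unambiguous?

Unambiguous

Only Y0, Y1, Y2 are reachable from Y0; ignoring the rest: The grammar is stratified — Y0 handles '+' (left-recursive), Y1 handles '*', Y2 atoms. Each operator has a fixed associativity and precedence level, so every string has one parse.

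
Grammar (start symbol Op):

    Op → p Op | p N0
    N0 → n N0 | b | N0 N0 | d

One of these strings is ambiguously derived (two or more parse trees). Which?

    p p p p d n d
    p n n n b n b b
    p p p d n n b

p n n n b n b b

p p p p d n d: 1 tree
p n n n b n b b: 18 trees
p p p d n n b: 1 tree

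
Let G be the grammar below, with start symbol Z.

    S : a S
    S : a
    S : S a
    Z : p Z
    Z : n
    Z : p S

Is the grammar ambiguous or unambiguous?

Ambiguous

Witness: p a a

Derivation 1: Z ⇒ p S ⇒ p a S ⇒ p a a
Derivation 2: Z ⇒ p S ⇒ p S a ⇒ p a a

Two distinct leftmost derivations for the same string.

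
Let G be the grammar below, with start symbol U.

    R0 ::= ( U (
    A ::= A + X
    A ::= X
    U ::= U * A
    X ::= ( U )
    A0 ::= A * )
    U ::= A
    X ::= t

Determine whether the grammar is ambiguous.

Only U, A, X are reachable from U; ignoring the rest: U → U * A | A  ;  A → A + X | X  — a left-associative chain with X at the bottom. Each string factors uniquely by precedence.

Unambiguous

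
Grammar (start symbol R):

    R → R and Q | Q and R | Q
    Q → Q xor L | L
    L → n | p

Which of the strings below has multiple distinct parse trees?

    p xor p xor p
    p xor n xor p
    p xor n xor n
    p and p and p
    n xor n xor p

p xor p xor p: 1 tree
p xor n xor p: 1 tree
p xor n xor n: 1 tree
p and p and p: 4 trees
n xor n xor p: 1 tree

p and p and p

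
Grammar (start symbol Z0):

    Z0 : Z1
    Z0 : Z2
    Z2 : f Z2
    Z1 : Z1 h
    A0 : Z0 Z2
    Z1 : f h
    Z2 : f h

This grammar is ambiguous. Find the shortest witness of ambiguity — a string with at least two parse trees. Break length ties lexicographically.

length 2: f h has 2 parse trees

Two derivations of f h:
  Z0 ⇒ Z1 ⇒ f h
  Z0 ⇒ Z2 ⇒ f h

f h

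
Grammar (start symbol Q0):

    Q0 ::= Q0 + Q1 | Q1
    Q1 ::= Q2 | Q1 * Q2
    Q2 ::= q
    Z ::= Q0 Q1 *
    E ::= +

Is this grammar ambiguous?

(Z, E are unreachable from Q0, so their rules don't affect L(Q0).) Q0 → Q0 + Q1 | Q1  ;  Q1 → Q1 * Q2 | Q2  — a left-associative chain with Q2 at the bottom. Each string factors uniquely by precedence.

Unambiguous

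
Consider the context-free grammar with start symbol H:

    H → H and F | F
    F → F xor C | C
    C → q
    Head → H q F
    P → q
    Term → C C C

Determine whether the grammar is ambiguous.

Unambiguous

(Head, P, Term are unreachable from H, so their rules don't affect L(H).) The grammar is stratified — H handles 'and' (left-recursive), F handles 'xor', C atoms. Each operator has a fixed associativity and precedence level, so every string has one parse.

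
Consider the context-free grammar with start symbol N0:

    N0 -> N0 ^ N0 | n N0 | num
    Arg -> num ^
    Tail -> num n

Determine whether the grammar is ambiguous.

Witness: n num ^ num

Derivation 1: N0 ⇒ N0 ^ N0 ⇒ n N0 ^ N0 ⇒ n num ^ N0 ⇒ n num ^ num
Derivation 2: N0 ⇒ n N0 ⇒ n N0 ^ N0 ⇒ n num ^ N0 ⇒ n num ^ num

Two distinct leftmost derivations for the same string.

Ambiguous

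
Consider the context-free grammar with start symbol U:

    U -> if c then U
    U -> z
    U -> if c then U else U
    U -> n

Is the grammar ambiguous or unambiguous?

Witness: if c then if c then n else n

Derivation 1: U ⇒ if c then U ⇒ if c then if c then U else U ⇒ if c then if c then n else U ⇒ if c then if c then n else n
Derivation 2: U ⇒ if c then U else U ⇒ if c then if c then U else U ⇒ if c then if c then n else U ⇒ if c then if c then n else n

Two distinct leftmost derivations for the same string.

Ambiguous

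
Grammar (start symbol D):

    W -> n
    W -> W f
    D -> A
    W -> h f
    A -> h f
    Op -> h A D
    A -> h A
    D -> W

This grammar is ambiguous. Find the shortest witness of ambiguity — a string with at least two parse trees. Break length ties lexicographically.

h f

length 1: no string has ≥2 trees
length 2: h f has 2 parse trees

Two derivations of h f:
  D ⇒ A ⇒ h f
  D ⇒ W ⇒ h f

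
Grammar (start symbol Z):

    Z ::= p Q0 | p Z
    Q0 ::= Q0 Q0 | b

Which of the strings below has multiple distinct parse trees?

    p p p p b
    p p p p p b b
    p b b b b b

p b b b b b

p p p p b: 1 tree
p p p p p b b: 1 tree
p b b b b b: 14 trees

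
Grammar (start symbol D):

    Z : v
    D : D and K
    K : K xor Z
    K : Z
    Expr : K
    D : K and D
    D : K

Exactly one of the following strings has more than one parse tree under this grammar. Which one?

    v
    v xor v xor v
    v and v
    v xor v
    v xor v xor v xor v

v: 1 tree
v xor v xor v: 1 tree
v and v: 2 trees
v xor v: 1 tree
v xor v xor v xor v: 1 tree

v and v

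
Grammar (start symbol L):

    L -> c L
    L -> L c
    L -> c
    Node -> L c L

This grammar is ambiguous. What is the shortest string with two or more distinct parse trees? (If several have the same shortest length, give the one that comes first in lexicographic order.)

length 1: no string has ≥2 trees
length 2: c c has 2 parse trees

Two derivations of c c:
  L ⇒ c L ⇒ c c
  L ⇒ L c ⇒ c c

c c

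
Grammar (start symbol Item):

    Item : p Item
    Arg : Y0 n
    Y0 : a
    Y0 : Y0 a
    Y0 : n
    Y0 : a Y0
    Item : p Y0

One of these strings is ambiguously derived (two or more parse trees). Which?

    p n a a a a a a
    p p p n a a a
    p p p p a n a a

p p p p a n a a

p n a a a a a a: 1 tree
p p p n a a a: 1 tree
p p p p a n a a: 3 trees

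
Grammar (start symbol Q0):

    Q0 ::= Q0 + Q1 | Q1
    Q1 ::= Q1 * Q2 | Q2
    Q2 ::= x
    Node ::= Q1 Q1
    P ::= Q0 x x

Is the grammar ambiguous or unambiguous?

Only Q0, Q1, Q2 are reachable from Q0; ignoring the rest: This is a standard precedence ladder (Q0 over Q1 over Q2), with each level left-recursive on its own operator ('+' at Q0, '*' at Q1). That structure is LR(1), hence unambiguous.

Unambiguous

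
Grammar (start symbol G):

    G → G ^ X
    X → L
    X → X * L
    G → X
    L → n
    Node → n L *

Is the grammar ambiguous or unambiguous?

Unambiguous

Only G, X, L are reachable from G; ignoring the rest: The grammar is stratified — G handles '^' (left-recursive), X handles '*', L atoms. Each operator has a fixed associativity and precedence level, so every string has one parse.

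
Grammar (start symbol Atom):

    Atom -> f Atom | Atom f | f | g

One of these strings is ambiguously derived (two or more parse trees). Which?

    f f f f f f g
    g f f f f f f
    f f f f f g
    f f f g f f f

f f f g f f f

f f f f f f g: 1 tree
g f f f f f f: 1 tree
f f f f f g: 1 tree
f f f g f f f: 20 trees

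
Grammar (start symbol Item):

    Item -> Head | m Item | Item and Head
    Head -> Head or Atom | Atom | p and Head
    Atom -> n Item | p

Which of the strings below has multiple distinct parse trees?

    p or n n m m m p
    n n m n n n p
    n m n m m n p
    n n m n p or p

p or n n m m m p: 1 tree
n n m n n n p: 1 tree
n m n m m n p: 1 tree
n n m n p or p: 4 trees

n n m n p or p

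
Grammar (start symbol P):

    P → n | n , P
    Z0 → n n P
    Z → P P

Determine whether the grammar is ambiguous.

Unambiguous

(Z0, Z are unreachable from P, so their rules don't affect L(P).) The reachable grammar is A → atom sep A | atom. Each atom is followed by either the separator (recurse) or end-of-string (stop) — no choice point.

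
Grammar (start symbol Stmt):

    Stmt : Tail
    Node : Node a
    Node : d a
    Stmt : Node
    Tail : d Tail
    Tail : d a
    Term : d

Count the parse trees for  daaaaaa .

1

Parse trees for daaaaaa:
  [Stmt [Node [Node [Node [Node [Node [Node d a] a] a] a] a] a]]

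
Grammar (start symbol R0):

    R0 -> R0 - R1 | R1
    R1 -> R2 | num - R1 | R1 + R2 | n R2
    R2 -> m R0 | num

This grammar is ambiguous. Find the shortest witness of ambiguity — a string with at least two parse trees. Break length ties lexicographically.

length 1: no string has ≥2 trees
length 2: no string has ≥2 trees
length 3: num - num has 2 parse trees

Two derivations of num - num:
  R0 ⇒ R0 - R1 ⇒ R1 - R1 ⇒ R2 - R1 ⇒ num - R1 ⇒ num - R2 ⇒ num - num
  R0 ⇒ R1 ⇒ num - R1 ⇒ num - R2 ⇒ num - num

num - num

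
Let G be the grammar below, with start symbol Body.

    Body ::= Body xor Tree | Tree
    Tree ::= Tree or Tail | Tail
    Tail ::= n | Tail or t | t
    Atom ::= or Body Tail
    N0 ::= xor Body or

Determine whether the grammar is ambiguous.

Witness: n or t

Derivation 1: Body ⇒ Tree ⇒ Tree or Tail ⇒ Tail or Tail ⇒ n or Tail ⇒ n or t
Derivation 2: Body ⇒ Tree ⇒ Tail ⇒ Tail or t ⇒ n or t

Two distinct leftmost derivations for the same string.

Ambiguous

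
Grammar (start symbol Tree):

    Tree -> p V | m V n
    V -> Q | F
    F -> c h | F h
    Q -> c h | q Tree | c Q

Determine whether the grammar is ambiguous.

Witness: p c h

Derivation 1: Tree ⇒ p V ⇒ p Q ⇒ p c h
Derivation 2: Tree ⇒ p V ⇒ p F ⇒ p c h

Two distinct leftmost derivations for the same string.

Ambiguous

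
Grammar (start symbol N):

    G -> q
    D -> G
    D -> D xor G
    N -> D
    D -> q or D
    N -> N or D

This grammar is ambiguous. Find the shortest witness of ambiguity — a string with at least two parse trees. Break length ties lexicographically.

length 1: no string has ≥2 trees
length 3: q or q has 2 parse trees

Two derivations of q or q:
  N ⇒ D ⇒ q or D ⇒ q or G ⇒ q or q
  N ⇒ N or D ⇒ D or D ⇒ G or D ⇒ q or D ⇒ q or G ⇒ q or q

q or q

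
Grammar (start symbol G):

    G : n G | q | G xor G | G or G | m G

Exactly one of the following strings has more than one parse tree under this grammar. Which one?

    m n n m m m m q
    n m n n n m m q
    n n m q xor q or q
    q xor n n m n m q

m n n m m m m q: 1 tree
n m n n n m m q: 1 tree
n n m q xor q or q: 14 trees
q xor n n m n m q: 1 tree

n n m q xor q or q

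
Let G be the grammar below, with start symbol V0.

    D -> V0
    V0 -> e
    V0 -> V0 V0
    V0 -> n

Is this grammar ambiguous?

Witness: e e e

Derivation 1: V0 ⇒ V0 V0 ⇒ e V0 ⇒ e V0 V0 ⇒ e e V0 ⇒ e e e
Derivation 2: V0 ⇒ V0 V0 ⇒ V0 V0 V0 ⇒ e V0 V0 ⇒ e e V0 ⇒ e e e

Two distinct leftmost derivations for the same string.

Ambiguous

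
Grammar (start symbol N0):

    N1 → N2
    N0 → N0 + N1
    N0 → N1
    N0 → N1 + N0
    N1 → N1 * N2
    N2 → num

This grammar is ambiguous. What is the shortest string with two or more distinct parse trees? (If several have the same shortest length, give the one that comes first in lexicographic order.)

num + num

length 1: no string has ≥2 trees
length 3: num + num has 2 parse trees

Two derivations of num + num:
  N0 ⇒ N0 + N1 ⇒ N1 + N1 ⇒ N2 + N1 ⇒ num + N1 ⇒ num + N2 ⇒ num + num
  N0 ⇒ N1 + N0 ⇒ N2 + N0 ⇒ num + N0 ⇒ num + N1 ⇒ num + N2 ⇒ num + num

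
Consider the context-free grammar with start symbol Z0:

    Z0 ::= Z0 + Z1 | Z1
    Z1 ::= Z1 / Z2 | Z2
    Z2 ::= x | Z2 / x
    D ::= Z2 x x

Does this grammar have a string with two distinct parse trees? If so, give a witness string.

Witness: x / x

Derivation 1: Z0 ⇒ Z1 ⇒ Z1 / Z2 ⇒ Z2 / Z2 ⇒ x / Z2 ⇒ x / x
Derivation 2: Z0 ⇒ Z1 ⇒ Z2 ⇒ Z2 / x ⇒ x / x

Two distinct leftmost derivations for the same string.

Ambiguous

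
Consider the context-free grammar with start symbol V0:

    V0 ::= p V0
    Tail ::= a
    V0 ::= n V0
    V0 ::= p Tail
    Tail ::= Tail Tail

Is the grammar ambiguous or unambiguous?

Ambiguous

Witness: p a a a

Derivation 1: V0 ⇒ p Tail ⇒ p Tail Tail ⇒ p a Tail ⇒ p a Tail Tail ⇒ p a a Tail ⇒ p a a a
Derivation 2: V0 ⇒ p Tail ⇒ p Tail Tail ⇒ p Tail Tail Tail ⇒ p a Tail Tail ⇒ p a a Tail ⇒ p a a a

Two distinct leftmost derivations for the same string.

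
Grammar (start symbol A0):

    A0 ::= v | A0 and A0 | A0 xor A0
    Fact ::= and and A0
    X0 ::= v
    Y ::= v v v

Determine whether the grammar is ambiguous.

Ambiguous

Witness: v and v and v

Derivation 1: A0 ⇒ A0 and A0 ⇒ v and A0 ⇒ v and A0 and A0 ⇒ v and v and A0 ⇒ v and v and v
Derivation 2: A0 ⇒ A0 and A0 ⇒ A0 and A0 and A0 ⇒ v and A0 and A0 ⇒ v and v and A0 ⇒ v and v and v

Two distinct leftmost derivations for the same string.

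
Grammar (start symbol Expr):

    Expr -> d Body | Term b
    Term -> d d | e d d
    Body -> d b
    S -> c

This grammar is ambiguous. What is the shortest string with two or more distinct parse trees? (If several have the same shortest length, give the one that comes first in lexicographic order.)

d d b

length 3: d d b has 2 parse trees

Two derivations of d d b:
  Expr ⇒ d Body ⇒ d d b
  Expr ⇒ Term b ⇒ d d b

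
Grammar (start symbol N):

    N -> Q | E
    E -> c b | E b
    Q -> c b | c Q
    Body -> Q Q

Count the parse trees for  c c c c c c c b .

Parse trees for c c c c c c c b:
  [N [Q c [Q c [Q c [Q c [Q c [Q c [Q c b]]]]]]]]

1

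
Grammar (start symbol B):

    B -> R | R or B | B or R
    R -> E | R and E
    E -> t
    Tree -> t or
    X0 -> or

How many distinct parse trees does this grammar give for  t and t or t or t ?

4

Parse trees for t and t or t or t:
  [B [R [R [E t]] and [E t]] or [B [R [E t]] or [B [R [E t]]]]]
  [B [R [R [E t]] and [E t]] or [B [B [R [E t]]] or [R [E t]]]]
  [B [B [R [R [E t]] and [E t]] or [B [R [E t]]]] or [R [E t]]]
  [B [B [B [R [R [E t]] and [E t]]] or [R [E t]]] or [R [E t]]]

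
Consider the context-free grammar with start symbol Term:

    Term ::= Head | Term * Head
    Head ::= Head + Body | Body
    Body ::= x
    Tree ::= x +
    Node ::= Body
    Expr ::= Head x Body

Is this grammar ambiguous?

(Tree, Node, Expr are unreachable from Term, so their rules don't affect L(Term).) Term → Term * Head | Head  ;  Head → Head + Body | Body  — a left-associative chain with Body at the bottom. Each string factors uniquely by precedence.

Unambiguous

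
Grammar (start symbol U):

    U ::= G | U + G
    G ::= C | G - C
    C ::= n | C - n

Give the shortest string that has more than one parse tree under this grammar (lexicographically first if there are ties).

length 1: no string has ≥2 trees
length 3: n - n has 2 parse trees

Two derivations of n - n:
  U ⇒ G ⇒ C ⇒ C - n ⇒ n - n
  U ⇒ G ⇒ G - C ⇒ C - C ⇒ n - C ⇒ n - n

n - n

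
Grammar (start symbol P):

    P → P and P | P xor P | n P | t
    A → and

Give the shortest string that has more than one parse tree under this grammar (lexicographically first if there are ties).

length 1: no string has ≥2 trees
length 2: no string has ≥2 trees
length 3: no string has ≥2 trees
length 4: n t and t has 2 parse trees

Two derivations of n t and t:
  P ⇒ P and P ⇒ n P and P ⇒ n t and P ⇒ n t and t
  P ⇒ n P ⇒ n P and P ⇒ n t and P ⇒ n t and t

n t and t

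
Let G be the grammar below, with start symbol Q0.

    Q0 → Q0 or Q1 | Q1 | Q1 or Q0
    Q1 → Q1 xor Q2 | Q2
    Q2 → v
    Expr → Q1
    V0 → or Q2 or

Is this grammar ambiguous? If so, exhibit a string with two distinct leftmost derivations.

Witness: v or v

Derivation 1: Q0 ⇒ Q0 or Q1 ⇒ Q1 or Q1 ⇒ Q2 or Q1 ⇒ v or Q1 ⇒ v or Q2 ⇒ v or v
Derivation 2: Q0 ⇒ Q1 or Q0 ⇒ Q2 or Q0 ⇒ v or Q0 ⇒ v or Q1 ⇒ v or Q2 ⇒ v or v

Two distinct leftmost derivations for the same string.

Ambiguous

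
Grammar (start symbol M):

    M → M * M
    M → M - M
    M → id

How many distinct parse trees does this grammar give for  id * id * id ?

Parse trees for id * id * id:
  [M [M id] * [M [M id] * [M id]]]
  [M [M [M id] * [M id]] * [M id]]

2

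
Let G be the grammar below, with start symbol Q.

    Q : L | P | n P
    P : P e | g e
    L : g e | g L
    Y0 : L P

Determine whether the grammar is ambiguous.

Witness: g e

Derivation 1: Q ⇒ L ⇒ g e
Derivation 2: Q ⇒ P ⇒ g e

Two distinct leftmost derivations for the same string.

Ambiguous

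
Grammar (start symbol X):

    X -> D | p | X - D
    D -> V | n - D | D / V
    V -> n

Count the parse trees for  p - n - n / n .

Parse trees for p - n - n / n:
  [X [X p] - [D n - [D [D [V n]] / [V n]]]]
  [X [X p] - [D [D n - [D [V n]]] / [V n]]]
  [X [X [X p] - [D [V n]]] - [D [D [V n]] / [V n]]]

3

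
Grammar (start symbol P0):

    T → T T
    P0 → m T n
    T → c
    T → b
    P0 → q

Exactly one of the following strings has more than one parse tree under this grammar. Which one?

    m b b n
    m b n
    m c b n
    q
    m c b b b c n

m b b n: 1 tree
m b n: 1 tree
m c b n: 1 tree
q: 1 tree
m c b b b c n: 14 trees

m c b b b c n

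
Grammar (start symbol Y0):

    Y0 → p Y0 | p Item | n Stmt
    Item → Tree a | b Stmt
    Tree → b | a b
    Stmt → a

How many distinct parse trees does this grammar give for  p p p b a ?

2

Parse trees for p p p b a:
  [Y0 p [Y0 p [Y0 p [Item [Tree b] a]]]]
  [Y0 p [Y0 p [Y0 p [Item b [Stmt a]]]]]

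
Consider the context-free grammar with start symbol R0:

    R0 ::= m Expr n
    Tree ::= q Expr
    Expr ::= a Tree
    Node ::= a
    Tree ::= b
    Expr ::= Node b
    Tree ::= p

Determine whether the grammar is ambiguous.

Witness: m a b n

Derivation 1: R0 ⇒ m Expr n ⇒ m a Tree n ⇒ m a b n
Derivation 2: R0 ⇒ m Expr n ⇒ m Node b n ⇒ m a b n

Two distinct leftmost derivations for the same string.

Ambiguous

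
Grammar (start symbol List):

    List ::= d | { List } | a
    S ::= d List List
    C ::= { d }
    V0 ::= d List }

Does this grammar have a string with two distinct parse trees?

(S, C, V0 are unreachable from List, so their rules don't affect L(List).) Each string is a nest of matched brackets around a single atom. An opening bracket forces the recursive rule; an atom forces the base rule.

Unambiguous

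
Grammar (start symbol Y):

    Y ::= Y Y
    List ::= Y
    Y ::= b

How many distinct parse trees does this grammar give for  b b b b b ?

14

Parse trees for b b b b b (showing first 6 of 14):
  [Y [Y b] [Y [Y b] [Y [Y b] [Y [Y b] [Y b]]]]]
  [Y [Y b] [Y [Y b] [Y [Y [Y b] [Y b]] [Y b]]]]
  [Y [Y b] [Y [Y [Y b] [Y b]] [Y [Y b] [Y b]]]]
  [Y [Y b] [Y [Y [Y b] [Y [Y b] [Y b]]] [Y b]]]
  [Y [Y b] [Y [Y [Y [Y b] [Y b]] [Y b]] [Y b]]]
  [Y [Y [Y b] [Y b]] [Y [Y b] [Y [Y b] [Y b]]]]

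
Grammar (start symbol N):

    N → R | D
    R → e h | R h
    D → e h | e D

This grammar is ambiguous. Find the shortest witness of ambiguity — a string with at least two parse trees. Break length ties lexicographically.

length 2: e h has 2 parse trees

Two derivations of e h:
  N ⇒ R ⇒ e h
  N ⇒ D ⇒ e h

e h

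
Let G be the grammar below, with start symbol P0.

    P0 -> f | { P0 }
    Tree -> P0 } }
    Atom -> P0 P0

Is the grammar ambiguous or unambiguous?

Unambiguous

(Tree, Atom are unreachable from P0, so their rules don't affect L(P0).) Each string is a nest of matched brackets around a single atom. An opening bracket forces the recursive rule; an atom forces the base rule.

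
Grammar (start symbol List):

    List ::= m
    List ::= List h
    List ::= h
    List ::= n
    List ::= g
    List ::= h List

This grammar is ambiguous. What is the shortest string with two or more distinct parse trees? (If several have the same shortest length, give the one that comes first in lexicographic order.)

h h

length 1: no string has ≥2 trees
length 2: h h has 2 parse trees

Two derivations of h h:
  List ⇒ List h ⇒ h h
  List ⇒ h List ⇒ h h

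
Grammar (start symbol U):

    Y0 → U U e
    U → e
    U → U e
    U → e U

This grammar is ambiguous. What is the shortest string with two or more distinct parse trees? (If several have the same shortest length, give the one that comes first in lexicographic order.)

e e

length 1: no string has ≥2 trees
length 2: e e has 2 parse trees

Two derivations of e e:
  U ⇒ U e ⇒ e e
  U ⇒ e U ⇒ e e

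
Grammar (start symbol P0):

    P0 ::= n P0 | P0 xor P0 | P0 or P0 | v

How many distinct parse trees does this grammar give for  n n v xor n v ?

3

Parse trees for n n v xor n v:
  [P0 n [P0 n [P0 [P0 v] xor [P0 n [P0 v]]]]]
  [P0 n [P0 [P0 n [P0 v]] xor [P0 n [P0 v]]]]
  [P0 [P0 n [P0 n [P0 v]]] xor [P0 n [P0 v]]]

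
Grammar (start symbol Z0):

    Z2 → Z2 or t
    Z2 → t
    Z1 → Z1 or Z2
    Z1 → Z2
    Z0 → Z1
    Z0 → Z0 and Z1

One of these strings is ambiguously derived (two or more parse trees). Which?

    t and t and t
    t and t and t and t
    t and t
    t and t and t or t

t and t and t or t

t and t and t: 1 tree
t and t and t and t: 1 tree
t and t: 1 tree
t and t and t or t: 2 trees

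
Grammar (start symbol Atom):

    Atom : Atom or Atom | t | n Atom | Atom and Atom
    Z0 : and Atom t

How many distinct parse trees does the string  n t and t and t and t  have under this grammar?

14

Parse trees for n t and t and t and t (showing first 6 of 14):
  [Atom n [Atom [Atom t] and [Atom [Atom t] and [Atom [Atom t] and [Atom t]]]]]
  [Atom n [Atom [Atom t] and [Atom [Atom [Atom t] and [Atom t]] and [Atom t]]]]
  [Atom n [Atom [Atom [Atom t] and [Atom t]] and [Atom [Atom t] and [Atom t]]]]
  [Atom n [Atom [Atom [Atom t] and [Atom [Atom t] and [Atom t]]] and [Atom t]]]
  [Atom n [Atom [Atom [Atom [Atom t] and [Atom t]] and [Atom t]] and [Atom t]]]
  [Atom [Atom n [Atom t]] and [Atom [Atom t] and [Atom [Atom t] and [Atom t]]]]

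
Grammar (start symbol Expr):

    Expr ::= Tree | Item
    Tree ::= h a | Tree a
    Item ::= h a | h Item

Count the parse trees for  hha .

1

Parse trees for hha:
  [Expr [Item h [Item h a]]]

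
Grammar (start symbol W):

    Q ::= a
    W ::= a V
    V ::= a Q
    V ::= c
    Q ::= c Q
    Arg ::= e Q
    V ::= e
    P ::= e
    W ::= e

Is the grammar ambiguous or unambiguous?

Only W, V, Q are reachable from W; ignoring the rest: The reachable rules are right-linear with at most one rule per (nonterminal, next-terminal) pair. Each input token forces the next rule, so parsing is deterministic.

Unambiguous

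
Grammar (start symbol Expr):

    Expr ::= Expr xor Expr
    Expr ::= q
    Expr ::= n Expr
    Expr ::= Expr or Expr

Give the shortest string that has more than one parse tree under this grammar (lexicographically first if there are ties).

n q or q

length 1: no string has ≥2 trees
length 2: no string has ≥2 trees
length 3: no string has ≥2 trees
length 4: n q or q has 2 parse trees

Two derivations of n q or q:
  Expr ⇒ n Expr ⇒ n Expr or Expr ⇒ n q or Expr ⇒ n q or q
  Expr ⇒ Expr or Expr ⇒ n Expr or Expr ⇒ n q or Expr ⇒ n q or q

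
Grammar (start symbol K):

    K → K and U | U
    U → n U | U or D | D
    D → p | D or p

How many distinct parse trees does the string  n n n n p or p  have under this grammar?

Parse trees for n n n n p or p:
  [K [U n [U n [U n [U n [U [U [D p]] or [D p]]]]]]]
  [K [U n [U n [U n [U n [U [D [D p] or p]]]]]]]
  [K [U n [U n [U n [U [U n [U [D p]]] or [D p]]]]]]
  [K [U n [U n [U [U n [U n [U [D p]]]] or [D p]]]]]
  [K [U n [U [U n [U n [U n [U [D p]]]]] or [D p]]]]
  [K [U [U n [U n [U n [U n [U [D p]]]]]] or [D p]]]

6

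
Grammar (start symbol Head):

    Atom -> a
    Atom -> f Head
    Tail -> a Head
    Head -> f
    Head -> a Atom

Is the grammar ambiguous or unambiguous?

(Tail is unreachable from Head, so its rules don't affect L(Head).) Restricted to the reachable nonterminals, every rule has the form A → t or A → t B, and no two rules for the same A share a first terminal. The grammar encodes a DFA — one run per string.

Unambiguous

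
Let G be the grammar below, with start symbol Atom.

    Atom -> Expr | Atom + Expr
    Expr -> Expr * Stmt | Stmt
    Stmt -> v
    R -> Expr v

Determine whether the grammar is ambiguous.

(R is unreachable from Atom, so its rules don't affect L(Atom).) Atom → Atom + Expr | Expr  ;  Expr → Expr * Stmt | Stmt  — a left-associative chain with Stmt at the bottom. Each string factors uniquely by precedence.

Unambiguous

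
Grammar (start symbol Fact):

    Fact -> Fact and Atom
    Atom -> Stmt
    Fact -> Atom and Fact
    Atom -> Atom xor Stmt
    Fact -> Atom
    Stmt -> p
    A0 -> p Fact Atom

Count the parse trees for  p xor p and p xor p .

2

Parse trees for p xor p and p xor p:
  [Fact [Fact [Atom [Atom [Stmt p]] xor [Stmt p]]] and [Atom [Atom [Stmt p]] xor [Stmt p]]]
  [Fact [Atom [Atom [Stmt p]] xor [Stmt p]] and [Fact [Atom [Atom [Stmt p]] xor [Stmt p]]]]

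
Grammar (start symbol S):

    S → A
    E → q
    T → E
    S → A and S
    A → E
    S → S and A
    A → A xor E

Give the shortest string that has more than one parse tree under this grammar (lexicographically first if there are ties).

q and q

length 1: no string has ≥2 trees
length 3: q and q has 2 parse trees

Two derivations of q and q:
  S ⇒ A and S ⇒ E and S ⇒ q and S ⇒ q and A ⇒ q and E ⇒ q and q
  S ⇒ S and A ⇒ A and A ⇒ E and A ⇒ q and A ⇒ q and E ⇒ q and q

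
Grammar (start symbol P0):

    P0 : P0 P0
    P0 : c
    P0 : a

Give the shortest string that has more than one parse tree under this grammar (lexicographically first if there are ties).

length 1: no string has ≥2 trees
length 2: no string has ≥2 trees
length 3: a a a has 2 parse trees

Two derivations of a a a:
  P0 ⇒ P0 P0 ⇒ P0 P0 P0 ⇒ a P0 P0 ⇒ a a P0 ⇒ a a a
  P0 ⇒ P0 P0 ⇒ a P0 ⇒ a P0 P0 ⇒ a a P0 ⇒ a a a

a a a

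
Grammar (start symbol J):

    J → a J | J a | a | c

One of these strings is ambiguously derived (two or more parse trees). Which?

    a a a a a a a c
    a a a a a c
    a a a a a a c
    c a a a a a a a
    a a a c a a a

a a a a a a a c: 1 tree
a a a a a c: 1 tree
a a a a a a c: 1 tree
c a a a a a a a: 1 tree
a a a c a a a: 20 trees

a a a c a a a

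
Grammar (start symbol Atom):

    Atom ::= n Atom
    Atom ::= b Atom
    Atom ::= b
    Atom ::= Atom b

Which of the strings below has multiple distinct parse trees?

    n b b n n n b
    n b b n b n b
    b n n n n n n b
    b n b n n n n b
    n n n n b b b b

n b b n n n b: 1 tree
n b b n b n b: 1 tree
b n n n n n n b: 1 tree
b n b n n n n b: 1 tree
n n n n b b b b: 64 trees

n n n n b b b b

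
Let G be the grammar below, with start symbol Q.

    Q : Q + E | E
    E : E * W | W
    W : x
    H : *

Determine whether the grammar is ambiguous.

Unambiguous

(H is unreachable from Q, so its rules don't affect L(Q).) This is a standard precedence ladder (Q over E over W), with each level left-recursive on its own operator ('+' at Q, '*' at E). That structure is LR(1), hence unambiguous.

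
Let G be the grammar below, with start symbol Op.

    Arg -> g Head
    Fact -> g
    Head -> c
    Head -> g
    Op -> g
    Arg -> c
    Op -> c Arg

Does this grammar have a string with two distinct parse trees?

Unambiguous

Only Op, Arg, Head are reachable from Op; ignoring the rest: The reachable rules are right-linear with at most one rule per (nonterminal, next-terminal) pair. Each input token forces the next rule, so parsing is deterministic.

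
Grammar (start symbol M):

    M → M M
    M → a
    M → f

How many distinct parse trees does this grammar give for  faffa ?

Parse trees for faffa (showing first 6 of 14):
  [M [M f] [M [M a] [M [M f] [M [M f] [M a]]]]]
  [M [M f] [M [M a] [M [M [M f] [M f]] [M a]]]]
  [M [M f] [M [M [M a] [M f]] [M [M f] [M a]]]]
  [M [M f] [M [M [M a] [M [M f] [M f]]] [M a]]]
  [M [M f] [M [M [M [M a] [M f]] [M f]] [M a]]]
  [M [M [M f] [M a]] [M [M f] [M [M f] [M a]]]]

14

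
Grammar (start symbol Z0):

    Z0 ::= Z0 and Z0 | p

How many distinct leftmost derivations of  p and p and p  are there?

Parse trees for p and p and p:
  [Z0 [Z0 p] and [Z0 [Z0 p] and [Z0 p]]]
  [Z0 [Z0 [Z0 p] and [Z0 p]] and [Z0 p]]

2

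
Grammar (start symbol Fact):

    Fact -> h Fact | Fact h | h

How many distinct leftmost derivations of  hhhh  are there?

8

Parse trees for hhhh:
  [Fact h [Fact h [Fact h [Fact h]]]]
  [Fact h [Fact h [Fact [Fact h] h]]]
  [Fact h [Fact [Fact h [Fact h]] h]]
  [Fact h [Fact [Fact [Fact h] h] h]]
  [Fact [Fact h [Fact h [Fact h]]] h]
  [Fact [Fact h [Fact [Fact h] h]] h]
  [Fact [Fact [Fact h [Fact h]] h] h]
  [Fact [Fact [Fact [Fact h] h] h] h]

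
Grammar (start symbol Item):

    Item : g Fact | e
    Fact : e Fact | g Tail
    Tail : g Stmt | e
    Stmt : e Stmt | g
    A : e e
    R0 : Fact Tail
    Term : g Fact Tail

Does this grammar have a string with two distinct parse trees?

(A, R0, Term are unreachable from Item, so their rules don't affect L(Item).) The reachable rules are right-linear with at most one rule per (nonterminal, next-terminal) pair. Each input token forces the next rule, so parsing is deterministic.

Unambiguous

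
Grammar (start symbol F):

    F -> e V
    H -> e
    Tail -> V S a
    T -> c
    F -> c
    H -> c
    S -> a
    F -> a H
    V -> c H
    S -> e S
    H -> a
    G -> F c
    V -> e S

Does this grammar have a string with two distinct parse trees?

(T, Tail, G are unreachable from F, so their rules don't affect L(F).) The reachable rules are right-linear with at most one rule per (nonterminal, next-terminal) pair. Each input token forces the next rule, so parsing is deterministic.

Unambiguous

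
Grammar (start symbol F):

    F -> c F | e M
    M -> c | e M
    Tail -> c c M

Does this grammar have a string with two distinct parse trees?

(Tail is unreachable from F, so its rules don't affect L(F).) Restricted to the reachable nonterminals, every rule has the form A → t or A → t B, and no two rules for the same A share a first terminal. The grammar encodes a DFA — one run per string.

Unambiguous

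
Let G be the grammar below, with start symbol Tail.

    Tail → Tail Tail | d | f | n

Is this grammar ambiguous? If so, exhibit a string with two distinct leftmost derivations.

Witness: d d d

Derivation 1: Tail ⇒ Tail Tail ⇒ Tail Tail Tail ⇒ d Tail Tail ⇒ d d Tail ⇒ d d d
Derivation 2: Tail ⇒ Tail Tail ⇒ d Tail ⇒ d Tail Tail ⇒ d d Tail ⇒ d d d

Two distinct leftmost derivations for the same string.

Ambiguous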